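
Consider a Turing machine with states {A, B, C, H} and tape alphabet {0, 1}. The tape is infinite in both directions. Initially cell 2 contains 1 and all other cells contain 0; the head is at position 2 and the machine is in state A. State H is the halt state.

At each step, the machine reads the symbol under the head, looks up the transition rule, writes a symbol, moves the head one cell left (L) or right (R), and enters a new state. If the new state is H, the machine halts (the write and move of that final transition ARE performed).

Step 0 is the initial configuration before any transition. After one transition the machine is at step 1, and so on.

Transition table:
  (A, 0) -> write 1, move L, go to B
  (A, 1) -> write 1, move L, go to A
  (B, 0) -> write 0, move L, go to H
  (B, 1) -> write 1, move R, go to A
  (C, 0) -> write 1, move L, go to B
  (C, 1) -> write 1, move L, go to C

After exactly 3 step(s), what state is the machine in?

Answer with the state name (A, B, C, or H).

Answer: H

Derivation:
Step 1: in state A at pos 2, read 1 -> (A,1)->write 1,move L,goto A. Now: state=A, head=1, tape[0..3]=0010 (head:  ^)
Step 2: in state A at pos 1, read 0 -> (A,0)->write 1,move L,goto B. Now: state=B, head=0, tape[-1..3]=00110 (head:  ^)
Step 3: in state B at pos 0, read 0 -> (B,0)->write 0,move L,goto H. Now: state=H, head=-1, tape[-2..3]=000110 (head:  ^)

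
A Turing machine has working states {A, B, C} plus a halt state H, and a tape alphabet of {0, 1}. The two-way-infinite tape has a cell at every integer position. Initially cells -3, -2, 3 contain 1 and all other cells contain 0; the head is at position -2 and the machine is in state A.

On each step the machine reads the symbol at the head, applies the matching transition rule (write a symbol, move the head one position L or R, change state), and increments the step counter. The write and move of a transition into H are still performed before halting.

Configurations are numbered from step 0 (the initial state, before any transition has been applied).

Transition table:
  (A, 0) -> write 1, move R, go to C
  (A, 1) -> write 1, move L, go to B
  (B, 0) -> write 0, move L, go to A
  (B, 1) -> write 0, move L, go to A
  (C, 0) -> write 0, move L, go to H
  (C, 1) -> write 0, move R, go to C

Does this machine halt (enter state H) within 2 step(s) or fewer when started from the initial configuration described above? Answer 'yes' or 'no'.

Answer: no

Derivation:
Step 1: in state A at pos -2, read 1 -> (A,1)->write 1,move L,goto B. Now: state=B, head=-3, tape[-4..4]=011000010 (head:  ^)
Step 2: in state B at pos -3, read 1 -> (B,1)->write 0,move L,goto A. Now: state=A, head=-4, tape[-5..4]=0001000010 (head:  ^)
After 2 step(s): state = A (not H) -> not halted within 2 -> no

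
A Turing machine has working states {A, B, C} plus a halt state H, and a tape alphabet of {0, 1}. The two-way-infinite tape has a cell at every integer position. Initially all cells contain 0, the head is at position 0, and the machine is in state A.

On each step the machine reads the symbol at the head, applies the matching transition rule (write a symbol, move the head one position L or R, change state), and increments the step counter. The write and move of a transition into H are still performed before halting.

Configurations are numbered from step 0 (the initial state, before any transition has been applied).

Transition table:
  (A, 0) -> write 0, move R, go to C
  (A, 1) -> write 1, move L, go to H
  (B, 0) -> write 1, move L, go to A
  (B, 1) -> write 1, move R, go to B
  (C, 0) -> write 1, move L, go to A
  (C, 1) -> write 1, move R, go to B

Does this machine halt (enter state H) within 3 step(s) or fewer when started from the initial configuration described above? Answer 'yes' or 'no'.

Answer: no

Derivation:
Step 1: in state A at pos 0, read 0 -> (A,0)->write 0,move R,goto C. Now: state=C, head=1, tape[-1..2]=0000 (head:   ^)
Step 2: in state C at pos 1, read 0 -> (C,0)->write 1,move L,goto A. Now: state=A, head=0, tape[-1..2]=0010 (head:  ^)
Step 3: in state A at pos 0, read 0 -> (A,0)->write 0,move R,goto C. Now: state=C, head=1, tape[-1..2]=0010 (head:   ^)
After 3 step(s): state = C (not H) -> not halted within 3 -> no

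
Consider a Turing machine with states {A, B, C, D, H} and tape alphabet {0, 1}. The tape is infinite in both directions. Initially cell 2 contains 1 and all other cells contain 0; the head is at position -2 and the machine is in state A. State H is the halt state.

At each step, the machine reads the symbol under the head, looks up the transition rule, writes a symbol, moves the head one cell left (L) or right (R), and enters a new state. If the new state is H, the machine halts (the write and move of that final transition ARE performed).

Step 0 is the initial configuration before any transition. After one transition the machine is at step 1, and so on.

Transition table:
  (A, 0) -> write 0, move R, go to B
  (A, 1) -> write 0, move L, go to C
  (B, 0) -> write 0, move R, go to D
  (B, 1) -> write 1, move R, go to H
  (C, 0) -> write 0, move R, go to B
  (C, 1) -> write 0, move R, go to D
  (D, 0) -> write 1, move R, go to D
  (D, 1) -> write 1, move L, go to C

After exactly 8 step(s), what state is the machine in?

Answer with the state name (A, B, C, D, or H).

Answer: B

Derivation:
Step 1: in state A at pos -2, read 0 -> (A,0)->write 0,move R,goto B. Now: state=B, head=-1, tape[-3..3]=0000010 (head:   ^)
Step 2: in state B at pos -1, read 0 -> (B,0)->write 0,move R,goto D. Now: state=D, head=0, tape[-3..3]=0000010 (head:    ^)
Step 3: in state D at pos 0, read 0 -> (D,0)->write 1,move R,goto D. Now: state=D, head=1, tape[-3..3]=0001010 (head:     ^)
Step 4: in state D at pos 1, read 0 -> (D,0)->write 1,move R,goto D. Now: state=D, head=2, tape[-3..3]=0001110 (head:      ^)
Step 5: in state D at pos 2, read 1 -> (D,1)->write 1,move L,goto C. Now: state=C, head=1, tape[-3..3]=0001110 (head:     ^)
Step 6: in state C at pos 1, read 1 -> (C,1)->write 0,move R,goto D. Now: state=D, head=2, tape[-3..3]=0001010 (head:      ^)
Step 7: in state D at pos 2, read 1 -> (D,1)->write 1,move L,goto C. Now: state=C, head=1, tape[-3..3]=0001010 (head:     ^)
Step 8: in state C at pos 1, read 0 -> (C,0)->write 0,move R,goto B. Now: state=B, head=2, tape[-3..3]=0001010 (head:      ^)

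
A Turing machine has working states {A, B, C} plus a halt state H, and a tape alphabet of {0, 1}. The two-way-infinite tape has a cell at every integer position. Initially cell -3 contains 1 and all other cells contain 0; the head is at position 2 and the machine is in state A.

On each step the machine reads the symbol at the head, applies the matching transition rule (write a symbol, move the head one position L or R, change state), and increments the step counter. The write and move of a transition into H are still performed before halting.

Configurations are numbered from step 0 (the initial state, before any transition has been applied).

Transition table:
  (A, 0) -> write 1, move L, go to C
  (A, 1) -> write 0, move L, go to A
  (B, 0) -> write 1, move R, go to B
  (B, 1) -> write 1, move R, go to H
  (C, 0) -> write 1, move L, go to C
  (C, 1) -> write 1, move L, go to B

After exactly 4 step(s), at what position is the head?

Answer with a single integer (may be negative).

Step 1: in state A at pos 2, read 0 -> (A,0)->write 1,move L,goto C. Now: state=C, head=1, tape[-4..3]=01000010 (head:      ^)
Step 2: in state C at pos 1, read 0 -> (C,0)->write 1,move L,goto C. Now: state=C, head=0, tape[-4..3]=01000110 (head:     ^)
Step 3: in state C at pos 0, read 0 -> (C,0)->write 1,move L,goto C. Now: state=C, head=-1, tape[-4..3]=01001110 (head:    ^)
Step 4: in state C at pos -1, read 0 -> (C,0)->write 1,move L,goto C. Now: state=C, head=-2, tape[-4..3]=01011110 (head:   ^)

Answer: -2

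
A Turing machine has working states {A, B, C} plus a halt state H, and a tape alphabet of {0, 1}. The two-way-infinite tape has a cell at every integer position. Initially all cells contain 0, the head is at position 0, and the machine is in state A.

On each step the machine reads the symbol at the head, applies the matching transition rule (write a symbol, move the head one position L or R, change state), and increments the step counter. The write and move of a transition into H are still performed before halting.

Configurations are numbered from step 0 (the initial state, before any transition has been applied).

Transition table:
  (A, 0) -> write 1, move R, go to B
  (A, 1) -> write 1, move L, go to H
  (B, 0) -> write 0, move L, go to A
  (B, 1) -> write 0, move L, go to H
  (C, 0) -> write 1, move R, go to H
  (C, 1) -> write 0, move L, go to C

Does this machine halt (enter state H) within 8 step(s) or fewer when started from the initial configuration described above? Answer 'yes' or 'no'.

Answer: yes

Derivation:
Step 1: in state A at pos 0, read 0 -> (A,0)->write 1,move R,goto B. Now: state=B, head=1, tape[-1..2]=0100 (head:   ^)
Step 2: in state B at pos 1, read 0 -> (B,0)->write 0,move L,goto A. Now: state=A, head=0, tape[-1..2]=0100 (head:  ^)
Step 3: in state A at pos 0, read 1 -> (A,1)->write 1,move L,goto H. Now: state=H, head=-1, tape[-2..2]=00100 (head:  ^)
State H reached at step 3; 3 <= 8 -> yes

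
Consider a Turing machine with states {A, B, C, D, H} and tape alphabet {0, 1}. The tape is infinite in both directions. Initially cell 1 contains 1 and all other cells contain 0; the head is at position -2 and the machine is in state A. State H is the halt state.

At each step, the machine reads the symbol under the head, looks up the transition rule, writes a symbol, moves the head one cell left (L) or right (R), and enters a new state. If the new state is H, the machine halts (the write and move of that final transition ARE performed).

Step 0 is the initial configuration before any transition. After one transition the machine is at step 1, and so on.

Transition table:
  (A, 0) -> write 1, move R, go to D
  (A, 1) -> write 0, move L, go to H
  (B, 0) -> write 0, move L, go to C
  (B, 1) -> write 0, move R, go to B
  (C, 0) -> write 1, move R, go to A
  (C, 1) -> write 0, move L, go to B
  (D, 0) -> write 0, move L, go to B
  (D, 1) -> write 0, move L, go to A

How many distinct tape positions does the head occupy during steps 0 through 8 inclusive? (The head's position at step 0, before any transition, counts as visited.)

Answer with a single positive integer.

Step 1: in state A at pos -2, read 0 -> (A,0)->write 1,move R,goto D. Now: state=D, head=-1, tape[-3..2]=010010 (head:   ^)
Step 2: in state D at pos -1, read 0 -> (D,0)->write 0,move L,goto B. Now: state=B, head=-2, tape[-3..2]=010010 (head:  ^)
Step 3: in state B at pos -2, read 1 -> (B,1)->write 0,move R,goto B. Now: state=B, head=-1, tape[-3..2]=000010 (head:   ^)
Step 4: in state B at pos -1, read 0 -> (B,0)->write 0,move L,goto C. Now: state=C, head=-2, tape[-3..2]=000010 (head:  ^)
Step 5: in state C at pos -2, read 0 -> (C,0)->write 1,move R,goto A. Now: state=A, head=-1, tape[-3..2]=010010 (head:   ^)
Step 6: in state A at pos -1, read 0 -> (A,0)->write 1,move R,goto D. Now: state=D, head=0, tape[-3..2]=011010 (head:    ^)
Step 7: in state D at pos 0, read 0 -> (D,0)->write 0,move L,goto B. Now: state=B, head=-1, tape[-3..2]=011010 (head:   ^)
Step 8: in state B at pos -1, read 1 -> (B,1)->write 0,move R,goto B. Now: state=B, head=0, tape[-3..2]=010010 (head:    ^)
Head positions at steps 0..8: starting at -2, distinct positions visited = {-2, -1, 0} -> 3 position(s)

Answer: 3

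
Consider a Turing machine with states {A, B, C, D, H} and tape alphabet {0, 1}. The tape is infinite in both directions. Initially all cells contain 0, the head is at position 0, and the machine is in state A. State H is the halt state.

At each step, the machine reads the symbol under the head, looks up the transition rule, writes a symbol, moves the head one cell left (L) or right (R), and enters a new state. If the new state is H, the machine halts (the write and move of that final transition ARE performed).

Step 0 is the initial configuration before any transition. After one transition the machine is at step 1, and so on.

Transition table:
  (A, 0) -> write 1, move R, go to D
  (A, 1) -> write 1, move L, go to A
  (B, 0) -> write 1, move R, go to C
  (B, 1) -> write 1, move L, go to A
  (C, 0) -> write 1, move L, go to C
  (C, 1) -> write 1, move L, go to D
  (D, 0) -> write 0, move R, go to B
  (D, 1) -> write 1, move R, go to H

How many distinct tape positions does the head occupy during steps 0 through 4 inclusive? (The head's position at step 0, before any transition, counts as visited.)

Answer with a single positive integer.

Step 1: in state A at pos 0, read 0 -> (A,0)->write 1,move R,goto D. Now: state=D, head=1, tape[-1..2]=0100 (head:   ^)
Step 2: in state D at pos 1, read 0 -> (D,0)->write 0,move R,goto B. Now: state=B, head=2, tape[-1..3]=01000 (head:    ^)
Step 3: in state B at pos 2, read 0 -> (B,0)->write 1,move R,goto C. Now: state=C, head=3, tape[-1..4]=010100 (head:     ^)
Step 4: in state C at pos 3, read 0 -> (C,0)->write 1,move L,goto C. Now: state=C, head=2, tape[-1..4]=010110 (head:    ^)
Head positions at steps 0..4: starting at 0, distinct positions visited = {0, 1, 2, 3} -> 4 position(s)

Answer: 4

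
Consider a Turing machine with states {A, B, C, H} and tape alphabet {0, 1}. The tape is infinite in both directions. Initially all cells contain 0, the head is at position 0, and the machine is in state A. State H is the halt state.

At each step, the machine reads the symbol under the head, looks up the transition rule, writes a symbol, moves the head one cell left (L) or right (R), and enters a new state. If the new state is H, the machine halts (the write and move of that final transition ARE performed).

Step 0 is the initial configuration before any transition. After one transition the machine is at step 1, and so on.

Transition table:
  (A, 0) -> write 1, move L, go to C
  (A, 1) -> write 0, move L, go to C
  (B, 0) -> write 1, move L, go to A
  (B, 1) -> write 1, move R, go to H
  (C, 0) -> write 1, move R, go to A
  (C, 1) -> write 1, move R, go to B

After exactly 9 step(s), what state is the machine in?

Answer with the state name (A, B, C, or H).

Answer: B

Derivation:
Step 1: in state A at pos 0, read 0 -> (A,0)->write 1,move L,goto C. Now: state=C, head=-1, tape[-2..1]=0010 (head:  ^)
Step 2: in state C at pos -1, read 0 -> (C,0)->write 1,move R,goto A. Now: state=A, head=0, tape[-2..1]=0110 (head:   ^)
Step 3: in state A at pos 0, read 1 -> (A,1)->write 0,move L,goto C. Now: state=C, head=-1, tape[-2..1]=0100 (head:  ^)
Step 4: in state C at pos -1, read 1 -> (C,1)->write 1,move R,goto B. Now: state=B, head=0, tape[-2..1]=0100 (head:   ^)
Step 5: in state B at pos 0, read 0 -> (B,0)->write 1,move L,goto A. Now: state=A, head=-1, tape[-2..1]=0110 (head:  ^)
Step 6: in state A at pos -1, read 1 -> (A,1)->write 0,move L,goto C. Now: state=C, head=-2, tape[-3..1]=00010 (head:  ^)
Step 7: in state C at pos -2, read 0 -> (C,0)->write 1,move R,goto A. Now: state=A, head=-1, tape[-3..1]=01010 (head:   ^)
Step 8: in state A at pos -1, read 0 -> (A,0)->write 1,move L,goto C. Now: state=C, head=-2, tape[-3..1]=01110 (head:  ^)
Step 9: in state C at pos -2, read 1 -> (C,1)->write 1,move R,goto B. Now: state=B, head=-1, tape[-3..1]=01110 (head:   ^)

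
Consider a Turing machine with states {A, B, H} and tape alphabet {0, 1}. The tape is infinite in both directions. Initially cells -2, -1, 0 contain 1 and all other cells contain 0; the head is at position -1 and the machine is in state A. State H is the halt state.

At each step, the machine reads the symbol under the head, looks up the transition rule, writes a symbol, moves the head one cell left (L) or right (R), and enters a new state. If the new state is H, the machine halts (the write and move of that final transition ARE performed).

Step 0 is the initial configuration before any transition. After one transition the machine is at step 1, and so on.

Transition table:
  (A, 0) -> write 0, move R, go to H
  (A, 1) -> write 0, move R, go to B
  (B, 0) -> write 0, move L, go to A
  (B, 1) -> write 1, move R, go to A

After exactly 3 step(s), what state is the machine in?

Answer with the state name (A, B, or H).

Step 1: in state A at pos -1, read 1 -> (A,1)->write 0,move R,goto B. Now: state=B, head=0, tape[-3..1]=01010 (head:    ^)
Step 2: in state B at pos 0, read 1 -> (B,1)->write 1,move R,goto A. Now: state=A, head=1, tape[-3..2]=010100 (head:     ^)
Step 3: in state A at pos 1, read 0 -> (A,0)->write 0,move R,goto H. Now: state=H, head=2, tape[-3..3]=0101000 (head:      ^)

Answer: H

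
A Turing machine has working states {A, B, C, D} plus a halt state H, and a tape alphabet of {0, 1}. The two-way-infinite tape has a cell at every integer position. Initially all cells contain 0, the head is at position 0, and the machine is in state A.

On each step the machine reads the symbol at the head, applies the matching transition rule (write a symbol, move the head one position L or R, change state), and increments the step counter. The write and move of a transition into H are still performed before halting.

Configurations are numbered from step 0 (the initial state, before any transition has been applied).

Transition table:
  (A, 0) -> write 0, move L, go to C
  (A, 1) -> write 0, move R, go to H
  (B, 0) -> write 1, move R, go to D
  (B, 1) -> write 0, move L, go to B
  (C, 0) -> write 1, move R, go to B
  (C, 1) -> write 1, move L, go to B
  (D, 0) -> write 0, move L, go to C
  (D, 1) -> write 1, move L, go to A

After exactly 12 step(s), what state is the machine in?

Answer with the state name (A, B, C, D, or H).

Answer: H

Derivation:
Step 1: in state A at pos 0, read 0 -> (A,0)->write 0,move L,goto C. Now: state=C, head=-1, tape[-2..1]=0000 (head:  ^)
Step 2: in state C at pos -1, read 0 -> (C,0)->write 1,move R,goto B. Now: state=B, head=0, tape[-2..1]=0100 (head:   ^)
Step 3: in state B at pos 0, read 0 -> (B,0)->write 1,move R,goto D. Now: state=D, head=1, tape[-2..2]=01100 (head:    ^)
Step 4: in state D at pos 1, read 0 -> (D,0)->write 0,move L,goto C. Now: state=C, head=0, tape[-2..2]=01100 (head:   ^)
Step 5: in state C at pos 0, read 1 -> (C,1)->write 1,move L,goto B. Now: state=B, head=-1, tape[-2..2]=01100 (head:  ^)
Step 6: in state B at pos -1, read 1 -> (B,1)->write 0,move L,goto B. Now: state=B, head=-2, tape[-3..2]=000100 (head:  ^)
Step 7: in state B at pos -2, read 0 -> (B,0)->write 1,move R,goto D. Now: state=D, head=-1, tape[-3..2]=010100 (head:   ^)
Step 8: in state D at pos -1, read 0 -> (D,0)->write 0,move L,goto C. Now: state=C, head=-2, tape[-3..2]=010100 (head:  ^)
Step 9: in state C at pos -2, read 1 -> (C,1)->write 1,move L,goto B. Now: state=B, head=-3, tape[-4..2]=0010100 (head:  ^)
Step 10: in state B at pos -3, read 0 -> (B,0)->write 1,move R,goto D. Now: state=D, head=-2, tape[-4..2]=0110100 (head:   ^)
Step 11: in state D at pos -2, read 1 -> (D,1)->write 1,move L,goto A. Now: state=A, head=-3, tape[-4..2]=0110100 (head:  ^)
Step 12: in state A at pos -3, read 1 -> (A,1)->write 0,move R,goto H. Now: state=H, head=-2, tape[-4..2]=0010100 (head:   ^)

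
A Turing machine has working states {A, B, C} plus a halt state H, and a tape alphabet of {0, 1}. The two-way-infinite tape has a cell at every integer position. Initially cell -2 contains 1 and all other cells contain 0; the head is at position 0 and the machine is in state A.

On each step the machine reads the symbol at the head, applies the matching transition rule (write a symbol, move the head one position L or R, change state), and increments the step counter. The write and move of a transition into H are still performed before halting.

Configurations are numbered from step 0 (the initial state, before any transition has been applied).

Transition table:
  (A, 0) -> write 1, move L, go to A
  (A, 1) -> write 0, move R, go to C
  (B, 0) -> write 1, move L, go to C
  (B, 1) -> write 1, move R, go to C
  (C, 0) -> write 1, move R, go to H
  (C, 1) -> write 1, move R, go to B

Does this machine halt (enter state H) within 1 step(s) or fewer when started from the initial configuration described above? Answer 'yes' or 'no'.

Answer: no

Derivation:
Step 1: in state A at pos 0, read 0 -> (A,0)->write 1,move L,goto A. Now: state=A, head=-1, tape[-3..1]=01010 (head:   ^)
After 1 step(s): state = A (not H) -> not halted within 1 -> no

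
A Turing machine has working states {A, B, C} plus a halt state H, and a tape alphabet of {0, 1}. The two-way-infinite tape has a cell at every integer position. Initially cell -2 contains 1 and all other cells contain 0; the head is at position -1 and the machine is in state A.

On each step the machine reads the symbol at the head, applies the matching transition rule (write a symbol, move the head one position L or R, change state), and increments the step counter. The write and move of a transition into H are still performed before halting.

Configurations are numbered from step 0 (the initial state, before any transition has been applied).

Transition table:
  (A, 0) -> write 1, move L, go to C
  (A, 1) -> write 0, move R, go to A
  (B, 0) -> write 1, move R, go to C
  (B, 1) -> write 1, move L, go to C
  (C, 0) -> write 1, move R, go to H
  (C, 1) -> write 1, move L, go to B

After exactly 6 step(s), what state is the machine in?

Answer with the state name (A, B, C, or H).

Step 1: in state A at pos -1, read 0 -> (A,0)->write 1,move L,goto C. Now: state=C, head=-2, tape[-3..0]=0110 (head:  ^)
Step 2: in state C at pos -2, read 1 -> (C,1)->write 1,move L,goto B. Now: state=B, head=-3, tape[-4..0]=00110 (head:  ^)
Step 3: in state B at pos -3, read 0 -> (B,0)->write 1,move R,goto C. Now: state=C, head=-2, tape[-4..0]=01110 (head:   ^)
Step 4: in state C at pos -2, read 1 -> (C,1)->write 1,move L,goto B. Now: state=B, head=-3, tape[-4..0]=01110 (head:  ^)
Step 5: in state B at pos -3, read 1 -> (B,1)->write 1,move L,goto C. Now: state=C, head=-4, tape[-5..0]=001110 (head:  ^)
Step 6: in state C at pos -4, read 0 -> (C,0)->write 1,move R,goto H. Now: state=H, head=-3, tape[-5..0]=011110 (head:   ^)

Answer: H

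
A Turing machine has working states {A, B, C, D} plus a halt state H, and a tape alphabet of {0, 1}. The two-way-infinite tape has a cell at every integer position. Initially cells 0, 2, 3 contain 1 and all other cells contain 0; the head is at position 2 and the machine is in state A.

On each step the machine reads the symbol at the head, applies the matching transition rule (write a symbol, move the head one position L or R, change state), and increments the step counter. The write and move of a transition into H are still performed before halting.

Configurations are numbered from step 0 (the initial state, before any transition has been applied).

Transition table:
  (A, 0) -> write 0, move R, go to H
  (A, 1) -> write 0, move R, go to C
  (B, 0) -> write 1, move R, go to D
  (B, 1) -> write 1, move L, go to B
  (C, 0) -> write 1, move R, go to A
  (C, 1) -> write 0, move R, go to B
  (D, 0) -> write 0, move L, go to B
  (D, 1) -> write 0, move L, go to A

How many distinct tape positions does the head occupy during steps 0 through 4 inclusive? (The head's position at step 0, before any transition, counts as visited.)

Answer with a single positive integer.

Answer: 4

Derivation:
Step 1: in state A at pos 2, read 1 -> (A,1)->write 0,move R,goto C. Now: state=C, head=3, tape[-1..4]=010010 (head:     ^)
Step 2: in state C at pos 3, read 1 -> (C,1)->write 0,move R,goto B. Now: state=B, head=4, tape[-1..5]=0100000 (head:      ^)
Step 3: in state B at pos 4, read 0 -> (B,0)->write 1,move R,goto D. Now: state=D, head=5, tape[-1..6]=01000100 (head:       ^)
Step 4: in state D at pos 5, read 0 -> (D,0)->write 0,move L,goto B. Now: state=B, head=4, tape[-1..6]=01000100 (head:      ^)
Head positions at steps 0..4: starting at 2, distinct positions visited = {2, 3, 4, 5} -> 4 position(s)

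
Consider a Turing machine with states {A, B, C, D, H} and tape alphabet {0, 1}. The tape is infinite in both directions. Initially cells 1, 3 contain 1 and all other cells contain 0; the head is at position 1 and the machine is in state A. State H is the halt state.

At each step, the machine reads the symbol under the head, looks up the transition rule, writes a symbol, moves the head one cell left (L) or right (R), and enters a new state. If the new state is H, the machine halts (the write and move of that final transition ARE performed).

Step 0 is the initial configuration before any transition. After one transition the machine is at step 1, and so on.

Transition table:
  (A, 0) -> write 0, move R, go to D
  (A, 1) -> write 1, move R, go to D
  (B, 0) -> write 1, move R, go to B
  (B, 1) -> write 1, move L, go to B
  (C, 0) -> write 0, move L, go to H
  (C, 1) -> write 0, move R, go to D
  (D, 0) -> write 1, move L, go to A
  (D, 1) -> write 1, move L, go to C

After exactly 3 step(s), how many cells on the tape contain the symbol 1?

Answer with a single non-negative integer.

Answer: 3

Derivation:
Step 1: in state A at pos 1, read 1 -> (A,1)->write 1,move R,goto D. Now: state=D, head=2, tape[0..4]=01010 (head:   ^)
Step 2: in state D at pos 2, read 0 -> (D,0)->write 1,move L,goto A. Now: state=A, head=1, tape[0..4]=01110 (head:  ^)
Step 3: in state A at pos 1, read 1 -> (A,1)->write 1,move R,goto D. Now: state=D, head=2, tape[0..4]=01110 (head:   ^)
Cells containing 1 after step 3: {1, 2, 3} -> 3 cell(s)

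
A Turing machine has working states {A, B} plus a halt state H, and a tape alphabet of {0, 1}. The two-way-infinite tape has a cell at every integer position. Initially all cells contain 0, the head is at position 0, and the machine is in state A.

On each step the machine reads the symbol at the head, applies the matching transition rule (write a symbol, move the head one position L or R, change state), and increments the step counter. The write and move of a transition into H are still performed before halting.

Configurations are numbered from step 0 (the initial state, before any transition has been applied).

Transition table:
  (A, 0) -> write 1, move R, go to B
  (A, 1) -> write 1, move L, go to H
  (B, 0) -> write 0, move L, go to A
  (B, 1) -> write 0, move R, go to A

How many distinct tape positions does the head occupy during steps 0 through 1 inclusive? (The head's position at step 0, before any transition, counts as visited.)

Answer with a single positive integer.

Answer: 2

Derivation:
Step 1: in state A at pos 0, read 0 -> (A,0)->write 1,move R,goto B. Now: state=B, head=1, tape[-1..2]=0100 (head:   ^)
Head positions at steps 0..1: starting at 0, distinct positions visited = {0, 1} -> 2 position(s)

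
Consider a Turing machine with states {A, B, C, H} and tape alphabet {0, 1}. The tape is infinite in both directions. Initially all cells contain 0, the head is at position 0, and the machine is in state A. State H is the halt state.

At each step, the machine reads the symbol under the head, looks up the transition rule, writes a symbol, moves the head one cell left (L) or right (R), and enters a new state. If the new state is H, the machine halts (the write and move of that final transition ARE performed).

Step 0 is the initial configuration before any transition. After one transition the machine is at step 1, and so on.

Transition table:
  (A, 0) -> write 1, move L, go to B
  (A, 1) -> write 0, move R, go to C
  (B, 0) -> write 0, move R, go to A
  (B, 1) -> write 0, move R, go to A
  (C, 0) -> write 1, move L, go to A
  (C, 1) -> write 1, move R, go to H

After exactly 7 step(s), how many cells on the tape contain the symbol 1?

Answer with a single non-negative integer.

Step 1: in state A at pos 0, read 0 -> (A,0)->write 1,move L,goto B. Now: state=B, head=-1, tape[-2..1]=0010 (head:  ^)
Step 2: in state B at pos -1, read 0 -> (B,0)->write 0,move R,goto A. Now: state=A, head=0, tape[-2..1]=0010 (head:   ^)
Step 3: in state A at pos 0, read 1 -> (A,1)->write 0,move R,goto C. Now: state=C, head=1, tape[-2..2]=00000 (head:    ^)
Step 4: in state C at pos 1, read 0 -> (C,0)->write 1,move L,goto A. Now: state=A, head=0, tape[-2..2]=00010 (head:   ^)
Step 5: in state A at pos 0, read 0 -> (A,0)->write 1,move L,goto B. Now: state=B, head=-1, tape[-2..2]=00110 (head:  ^)
Step 6: in state B at pos -1, read 0 -> (B,0)->write 0,move R,goto A. Now: state=A, head=0, tape[-2..2]=00110 (head:   ^)
Step 7: in state A at pos 0, read 1 -> (A,1)->write 0,move R,goto C. Now: state=C, head=1, tape[-2..2]=00010 (head:    ^)
Cells containing 1 after step 7: {1} -> 1 cell(s)

Answer: 1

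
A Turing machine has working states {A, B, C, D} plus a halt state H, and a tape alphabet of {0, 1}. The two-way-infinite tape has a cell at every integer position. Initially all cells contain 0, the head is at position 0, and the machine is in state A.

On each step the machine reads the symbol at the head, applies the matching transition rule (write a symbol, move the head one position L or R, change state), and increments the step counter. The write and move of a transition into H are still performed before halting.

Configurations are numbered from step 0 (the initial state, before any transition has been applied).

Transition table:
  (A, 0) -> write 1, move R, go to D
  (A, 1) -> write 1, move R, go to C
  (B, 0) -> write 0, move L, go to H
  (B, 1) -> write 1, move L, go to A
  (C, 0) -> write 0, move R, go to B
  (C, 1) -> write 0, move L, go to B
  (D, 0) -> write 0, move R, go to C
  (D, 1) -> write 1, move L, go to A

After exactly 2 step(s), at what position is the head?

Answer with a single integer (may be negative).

Answer: 2

Derivation:
Step 1: in state A at pos 0, read 0 -> (A,0)->write 1,move R,goto D. Now: state=D, head=1, tape[-1..2]=0100 (head:   ^)
Step 2: in state D at pos 1, read 0 -> (D,0)->write 0,move R,goto C. Now: state=C, head=2, tape[-1..3]=01000 (head:    ^)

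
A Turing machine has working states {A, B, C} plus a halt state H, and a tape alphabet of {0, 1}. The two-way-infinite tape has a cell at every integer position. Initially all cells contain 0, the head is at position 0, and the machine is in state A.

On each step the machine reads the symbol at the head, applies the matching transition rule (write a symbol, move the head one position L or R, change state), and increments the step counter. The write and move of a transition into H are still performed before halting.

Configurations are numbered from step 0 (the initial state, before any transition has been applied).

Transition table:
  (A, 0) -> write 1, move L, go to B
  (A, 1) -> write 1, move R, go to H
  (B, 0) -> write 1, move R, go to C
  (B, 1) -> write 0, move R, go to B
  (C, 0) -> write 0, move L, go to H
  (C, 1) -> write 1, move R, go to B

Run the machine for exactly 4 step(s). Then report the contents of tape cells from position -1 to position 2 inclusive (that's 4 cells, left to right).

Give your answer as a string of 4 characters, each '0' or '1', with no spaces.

Step 1: in state A at pos 0, read 0 -> (A,0)->write 1,move L,goto B. Now: state=B, head=-1, tape[-2..1]=0010 (head:  ^)
Step 2: in state B at pos -1, read 0 -> (B,0)->write 1,move R,goto C. Now: state=C, head=0, tape[-2..1]=0110 (head:   ^)
Step 3: in state C at pos 0, read 1 -> (C,1)->write 1,move R,goto B. Now: state=B, head=1, tape[-2..2]=01100 (head:    ^)
Step 4: in state B at pos 1, read 0 -> (B,0)->write 1,move R,goto C. Now: state=C, head=2, tape[-2..3]=011100 (head:     ^)

Answer: 1110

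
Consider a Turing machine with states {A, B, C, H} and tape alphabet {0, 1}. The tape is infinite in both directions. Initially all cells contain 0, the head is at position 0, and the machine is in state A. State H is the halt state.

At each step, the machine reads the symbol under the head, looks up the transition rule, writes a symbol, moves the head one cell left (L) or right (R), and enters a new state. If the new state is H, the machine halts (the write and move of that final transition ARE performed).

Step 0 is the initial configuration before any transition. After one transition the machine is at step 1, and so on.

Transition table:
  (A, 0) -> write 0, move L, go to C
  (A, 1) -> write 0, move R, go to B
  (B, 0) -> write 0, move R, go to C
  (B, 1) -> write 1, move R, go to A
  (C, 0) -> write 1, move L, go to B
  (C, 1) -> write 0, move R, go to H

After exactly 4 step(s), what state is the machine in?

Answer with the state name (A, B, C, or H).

Answer: H

Derivation:
Step 1: in state A at pos 0, read 0 -> (A,0)->write 0,move L,goto C. Now: state=C, head=-1, tape[-2..1]=0000 (head:  ^)
Step 2: in state C at pos -1, read 0 -> (C,0)->write 1,move L,goto B. Now: state=B, head=-2, tape[-3..1]=00100 (head:  ^)
Step 3: in state B at pos -2, read 0 -> (B,0)->write 0,move R,goto C. Now: state=C, head=-1, tape[-3..1]=00100 (head:   ^)
Step 4: in state C at pos -1, read 1 -> (C,1)->write 0,move R,goto H. Now: state=H, head=0, tape[-3..1]=00000 (head:    ^)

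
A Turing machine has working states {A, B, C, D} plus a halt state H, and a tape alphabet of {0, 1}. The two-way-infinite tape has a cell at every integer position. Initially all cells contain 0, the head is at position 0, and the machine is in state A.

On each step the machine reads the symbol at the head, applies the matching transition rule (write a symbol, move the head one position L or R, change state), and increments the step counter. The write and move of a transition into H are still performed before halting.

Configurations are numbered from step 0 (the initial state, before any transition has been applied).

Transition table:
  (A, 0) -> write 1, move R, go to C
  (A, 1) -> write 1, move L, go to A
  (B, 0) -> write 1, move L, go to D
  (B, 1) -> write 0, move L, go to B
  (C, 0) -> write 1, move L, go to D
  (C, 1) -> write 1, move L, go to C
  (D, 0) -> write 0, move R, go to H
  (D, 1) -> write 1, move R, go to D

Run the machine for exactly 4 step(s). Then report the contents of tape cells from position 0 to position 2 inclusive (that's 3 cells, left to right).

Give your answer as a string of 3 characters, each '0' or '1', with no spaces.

Answer: 110

Derivation:
Step 1: in state A at pos 0, read 0 -> (A,0)->write 1,move R,goto C. Now: state=C, head=1, tape[-1..2]=0100 (head:   ^)
Step 2: in state C at pos 1, read 0 -> (C,0)->write 1,move L,goto D. Now: state=D, head=0, tape[-1..2]=0110 (head:  ^)
Step 3: in state D at pos 0, read 1 -> (D,1)->write 1,move R,goto D. Now: state=D, head=1, tape[-1..2]=0110 (head:   ^)
Step 4: in state D at pos 1, read 1 -> (D,1)->write 1,move R,goto D. Now: state=D, head=2, tape[-1..3]=01100 (head:    ^)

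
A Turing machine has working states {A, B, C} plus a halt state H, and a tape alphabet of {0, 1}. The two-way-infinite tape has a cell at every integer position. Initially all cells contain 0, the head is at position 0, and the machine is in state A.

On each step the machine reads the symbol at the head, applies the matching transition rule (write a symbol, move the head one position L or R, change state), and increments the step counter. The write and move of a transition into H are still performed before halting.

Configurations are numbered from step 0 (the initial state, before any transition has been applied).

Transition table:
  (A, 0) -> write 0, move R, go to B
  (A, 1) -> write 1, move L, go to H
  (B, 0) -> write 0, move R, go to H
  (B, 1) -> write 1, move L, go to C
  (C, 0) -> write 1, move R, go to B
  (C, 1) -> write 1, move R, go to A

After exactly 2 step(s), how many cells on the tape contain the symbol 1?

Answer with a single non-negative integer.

Step 1: in state A at pos 0, read 0 -> (A,0)->write 0,move R,goto B. Now: state=B, head=1, tape[-1..2]=0000 (head:   ^)
Step 2: in state B at pos 1, read 0 -> (B,0)->write 0,move R,goto H. Now: state=H, head=2, tape[-1..3]=00000 (head:    ^)
No cell contains 1 after step 2 -> 0 cell(s)

Answer: 0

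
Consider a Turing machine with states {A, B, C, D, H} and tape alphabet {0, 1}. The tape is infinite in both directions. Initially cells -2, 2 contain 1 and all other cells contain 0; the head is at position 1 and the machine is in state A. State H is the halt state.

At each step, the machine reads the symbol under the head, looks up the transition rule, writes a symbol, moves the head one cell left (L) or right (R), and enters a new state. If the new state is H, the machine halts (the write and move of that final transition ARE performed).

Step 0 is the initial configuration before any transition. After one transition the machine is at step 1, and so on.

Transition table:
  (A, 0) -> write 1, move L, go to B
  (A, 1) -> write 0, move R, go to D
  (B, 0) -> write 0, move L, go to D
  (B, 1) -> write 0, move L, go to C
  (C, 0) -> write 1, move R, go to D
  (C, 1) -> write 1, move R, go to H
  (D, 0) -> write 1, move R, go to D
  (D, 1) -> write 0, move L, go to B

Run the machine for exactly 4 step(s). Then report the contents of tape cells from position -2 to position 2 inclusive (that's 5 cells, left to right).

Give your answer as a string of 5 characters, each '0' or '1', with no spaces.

Answer: 11111

Derivation:
Step 1: in state A at pos 1, read 0 -> (A,0)->write 1,move L,goto B. Now: state=B, head=0, tape[-3..3]=0100110 (head:    ^)
Step 2: in state B at pos 0, read 0 -> (B,0)->write 0,move L,goto D. Now: state=D, head=-1, tape[-3..3]=0100110 (head:   ^)
Step 3: in state D at pos -1, read 0 -> (D,0)->write 1,move R,goto D. Now: state=D, head=0, tape[-3..3]=0110110 (head:    ^)
Step 4: in state D at pos 0, read 0 -> (D,0)->write 1,move R,goto D. Now: state=D, head=1, tape[-3..3]=0111110 (head:     ^)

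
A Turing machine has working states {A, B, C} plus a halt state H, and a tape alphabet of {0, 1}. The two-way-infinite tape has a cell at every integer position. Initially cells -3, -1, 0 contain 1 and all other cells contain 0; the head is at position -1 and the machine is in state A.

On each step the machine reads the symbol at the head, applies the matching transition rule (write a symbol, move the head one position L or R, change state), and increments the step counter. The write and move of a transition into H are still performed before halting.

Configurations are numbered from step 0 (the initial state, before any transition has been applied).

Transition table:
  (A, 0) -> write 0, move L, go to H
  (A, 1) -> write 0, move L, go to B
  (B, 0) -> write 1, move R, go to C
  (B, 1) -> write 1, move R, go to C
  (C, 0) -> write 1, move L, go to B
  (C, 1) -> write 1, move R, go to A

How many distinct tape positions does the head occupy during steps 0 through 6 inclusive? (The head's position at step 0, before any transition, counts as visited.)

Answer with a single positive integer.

Answer: 3

Derivation:
Step 1: in state A at pos -1, read 1 -> (A,1)->write 0,move L,goto B. Now: state=B, head=-2, tape[-4..1]=010010 (head:   ^)
Step 2: in state B at pos -2, read 0 -> (B,0)->write 1,move R,goto C. Now: state=C, head=-1, tape[-4..1]=011010 (head:    ^)
Step 3: in state C at pos -1, read 0 -> (C,0)->write 1,move L,goto B. Now: state=B, head=-2, tape[-4..1]=011110 (head:   ^)
Step 4: in state B at pos -2, read 1 -> (B,1)->write 1,move R,goto C. Now: state=C, head=-1, tape[-4..1]=011110 (head:    ^)
Step 5: in state C at pos -1, read 1 -> (C,1)->write 1,move R,goto A. Now: state=A, head=0, tape[-4..1]=011110 (head:     ^)
Step 6: in state A at pos 0, read 1 -> (A,1)->write 0,move L,goto B. Now: state=B, head=-1, tape[-4..1]=011100 (head:    ^)
Head positions at steps 0..6: starting at -1, distinct positions visited = {-2, -1, 0} -> 3 position(s)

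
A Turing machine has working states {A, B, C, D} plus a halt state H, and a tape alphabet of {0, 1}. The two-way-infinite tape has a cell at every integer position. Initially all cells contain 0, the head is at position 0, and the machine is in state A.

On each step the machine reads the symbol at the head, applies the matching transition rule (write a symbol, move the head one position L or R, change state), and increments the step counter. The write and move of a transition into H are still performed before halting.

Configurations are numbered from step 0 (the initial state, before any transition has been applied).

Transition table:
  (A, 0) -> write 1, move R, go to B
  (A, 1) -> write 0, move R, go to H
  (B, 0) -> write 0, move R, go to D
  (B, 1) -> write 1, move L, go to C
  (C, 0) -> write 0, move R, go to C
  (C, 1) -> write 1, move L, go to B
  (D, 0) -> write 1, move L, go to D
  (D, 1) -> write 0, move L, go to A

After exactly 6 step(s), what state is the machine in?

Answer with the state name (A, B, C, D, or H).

Step 1: in state A at pos 0, read 0 -> (A,0)->write 1,move R,goto B. Now: state=B, head=1, tape[-1..2]=0100 (head:   ^)
Step 2: in state B at pos 1, read 0 -> (B,0)->write 0,move R,goto D. Now: state=D, head=2, tape[-1..3]=01000 (head:    ^)
Step 3: in state D at pos 2, read 0 -> (D,0)->write 1,move L,goto D. Now: state=D, head=1, tape[-1..3]=01010 (head:   ^)
Step 4: in state D at pos 1, read 0 -> (D,0)->write 1,move L,goto D. Now: state=D, head=0, tape[-1..3]=01110 (head:  ^)
Step 5: in state D at pos 0, read 1 -> (D,1)->write 0,move L,goto A. Now: state=A, head=-1, tape[-2..3]=000110 (head:  ^)
Step 6: in state A at pos -1, read 0 -> (A,0)->write 1,move R,goto B. Now: state=B, head=0, tape[-2..3]=010110 (head:   ^)

Answer: B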